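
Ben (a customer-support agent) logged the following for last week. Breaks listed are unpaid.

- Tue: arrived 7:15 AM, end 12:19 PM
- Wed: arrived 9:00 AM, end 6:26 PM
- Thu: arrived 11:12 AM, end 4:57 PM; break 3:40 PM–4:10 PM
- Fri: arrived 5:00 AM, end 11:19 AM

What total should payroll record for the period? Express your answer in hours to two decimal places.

Tue: 7:15 AM–12:19 PM = 5 h 4 min
Wed: 9:00 AM–6:26 PM = 9 h 26 min
Thu: 11:12 AM–4:57 PM = 5 h 45 min; less 30 min break → 5 h 15 min
Fri: 5:00 AM–11:19 AM = 6 h 19 min
Total: 5 h 4 min + 9 h 26 min + 5 h 15 min + 6 h 19 min = 26 h 4 min.

26.07 hours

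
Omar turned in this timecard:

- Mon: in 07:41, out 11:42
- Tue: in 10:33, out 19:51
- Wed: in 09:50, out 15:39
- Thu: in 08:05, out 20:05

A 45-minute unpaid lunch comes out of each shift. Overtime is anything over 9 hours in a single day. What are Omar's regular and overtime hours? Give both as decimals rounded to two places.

Mon: 07:41–11:42 = 4 h 1 min; less 45 min break → 3 h 16 min
Tue: 10:33–19:51 = 9 h 18 min; less 45 min break → 8 h 33 min
Wed: 09:50–15:39 = 5 h 49 min; less 45 min break → 5 h 4 min
Thu: 08:05–20:05 = 12 h 0 min; less 45 min break → 11 h 15 min
Mon reg 3 h 16 min / OT 0 h 0 min; Tue reg 8 h 33 min / OT 0 h 0 min; Wed reg 5 h 4 min / OT 0 h 0 min; Thu reg 9 h 0 min / OT 2 h 15 min.
Totals: regular 25 h 53 min, overtime 2 h 15 min.

Regular 25.88 hours, overtime 2.25 hours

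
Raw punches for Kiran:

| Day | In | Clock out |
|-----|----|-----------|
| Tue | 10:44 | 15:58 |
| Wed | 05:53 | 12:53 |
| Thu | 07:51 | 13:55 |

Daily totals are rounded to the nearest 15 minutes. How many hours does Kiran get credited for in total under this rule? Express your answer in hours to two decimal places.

Tue: 10:44–15:58 = 5 h 14 min → rounds to 5 h 15 min
Wed: 05:53–12:53 = 7 h 0 min → rounds to 7 h 0 min
Thu: 07:51–13:55 = 6 h 4 min → rounds to 6 h 0 min
Total credited: 18 h 15 min.

18.25 hours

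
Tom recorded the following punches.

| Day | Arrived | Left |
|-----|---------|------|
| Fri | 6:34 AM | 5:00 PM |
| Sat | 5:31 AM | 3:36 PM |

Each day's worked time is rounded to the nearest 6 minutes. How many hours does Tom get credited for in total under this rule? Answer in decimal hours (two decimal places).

20.50 hours

Fri: 6:34 AM–5:00 PM = 10 h 26 min → rounds to 10 h 24 min
Sat: 5:31 AM–3:36 PM = 10 h 5 min → rounds to 10 h 6 min
Total credited: 20 h 30 min.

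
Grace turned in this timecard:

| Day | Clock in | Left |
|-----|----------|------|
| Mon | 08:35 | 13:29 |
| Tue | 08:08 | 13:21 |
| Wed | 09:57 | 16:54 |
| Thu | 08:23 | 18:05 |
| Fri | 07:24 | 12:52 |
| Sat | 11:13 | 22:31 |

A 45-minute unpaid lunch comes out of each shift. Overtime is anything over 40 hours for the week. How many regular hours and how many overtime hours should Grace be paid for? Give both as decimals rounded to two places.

Regular 39.03 hours, overtime 0.00 hours

Mon: 08:35–13:29 = 4 h 54 min; less 45 min break → 4 h 9 min
Tue: 08:08–13:21 = 5 h 13 min; less 45 min break → 4 h 28 min
Wed: 09:57–16:54 = 6 h 57 min; less 45 min break → 6 h 12 min
Thu: 08:23–18:05 = 9 h 42 min; less 45 min break → 8 h 57 min
Fri: 07:24–12:52 = 5 h 28 min; less 45 min break → 4 h 43 min
Sat: 11:13–22:31 = 11 h 18 min; less 45 min break → 10 h 33 min
Total worked: 39 h 2 min = 39.03 h.
Threshold 40 h → overtime 0 h 0 min, regular 39 h 2 min.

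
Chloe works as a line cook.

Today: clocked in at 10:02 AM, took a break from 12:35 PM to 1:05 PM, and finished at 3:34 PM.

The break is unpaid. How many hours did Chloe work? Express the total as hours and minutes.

Today: 10:02 AM–3:34 PM = 5 h 32 min; less 30 min break → 5 h 2 min

5 h 2 min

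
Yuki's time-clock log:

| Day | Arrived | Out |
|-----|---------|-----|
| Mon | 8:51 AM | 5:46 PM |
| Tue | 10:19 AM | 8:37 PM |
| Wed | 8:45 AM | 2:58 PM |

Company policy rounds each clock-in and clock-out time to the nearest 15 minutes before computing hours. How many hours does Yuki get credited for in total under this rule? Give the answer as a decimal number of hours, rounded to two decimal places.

25.50 hours

Mon: in 8:51 AM→8:45 AM, out 5:46 PM→5:45 PM; 9 h 0 min
Tue: in 10:19 AM→10:15 AM, out 8:37 PM→8:30 PM; 10 h 15 min
Wed: in 8:45 AM→8:45 AM, out 2:58 PM→3:00 PM; 6 h 15 min
Total credited: 25 h 30 min.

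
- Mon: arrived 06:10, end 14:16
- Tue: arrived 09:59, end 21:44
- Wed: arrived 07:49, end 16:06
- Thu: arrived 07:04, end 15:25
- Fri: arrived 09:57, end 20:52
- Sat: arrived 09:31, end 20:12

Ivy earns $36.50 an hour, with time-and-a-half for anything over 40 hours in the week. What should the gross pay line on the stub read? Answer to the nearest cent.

$2450.06

Mon: 06:10–14:16 = 8 h 6 min
Tue: 09:59–21:44 = 11 h 45 min
Wed: 07:49–16:06 = 8 h 17 min
Thu: 07:04–15:25 = 8 h 21 min
Fri: 09:57–20:52 = 10 h 55 min
Sat: 09:31–20:12 = 10 h 41 min
Total worked: 58 h 5 min = 3485 min.
Regular 40 h 0 min = 2400 min at $36.50/h; overtime 18 h 5 min = 1085 min at $54.75/h.
Pay = (2400 × $36.50 + 1085 × $54.75) ÷ 60 = $2450.06.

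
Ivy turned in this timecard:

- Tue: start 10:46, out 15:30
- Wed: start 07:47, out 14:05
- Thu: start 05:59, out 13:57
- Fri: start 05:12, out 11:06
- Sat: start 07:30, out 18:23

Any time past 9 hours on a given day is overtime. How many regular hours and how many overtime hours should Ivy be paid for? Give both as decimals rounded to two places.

Regular 33.90 hours, overtime 1.88 hours

Tue: 10:46–15:30 = 4 h 44 min
Wed: 07:47–14:05 = 6 h 18 min
Thu: 05:59–13:57 = 7 h 58 min
Fri: 05:12–11:06 = 5 h 54 min
Sat: 07:30–18:23 = 10 h 53 min
Tue reg 4 h 44 min / OT 0 h 0 min; Wed reg 6 h 18 min / OT 0 h 0 min; Thu reg 7 h 58 min / OT 0 h 0 min; Fri reg 5 h 54 min / OT 0 h 0 min; Sat reg 9 h 0 min / OT 1 h 53 min.
Totals: regular 33 h 54 min, overtime 1 h 53 min.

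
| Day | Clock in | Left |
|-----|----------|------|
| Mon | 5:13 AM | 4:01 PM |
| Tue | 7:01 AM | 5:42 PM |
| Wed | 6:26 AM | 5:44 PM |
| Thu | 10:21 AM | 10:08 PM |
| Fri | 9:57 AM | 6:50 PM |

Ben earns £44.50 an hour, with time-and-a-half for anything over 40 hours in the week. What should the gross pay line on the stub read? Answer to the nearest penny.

£2677.79

Mon: 5:13 AM–4:01 PM = 10 h 48 min
Tue: 7:01 AM–5:42 PM = 10 h 41 min
Wed: 6:26 AM–5:44 PM = 11 h 18 min
Thu: 10:21 AM–10:08 PM = 11 h 47 min
Fri: 9:57 AM–6:50 PM = 8 h 53 min
Total worked: 53 h 27 min = 3207 min.
Regular 40 h 0 min = 2400 min at £44.50/h; overtime 13 h 27 min = 807 min at £66.75/h.
Pay = (2400 × £44.50 + 807 × £66.75) ÷ 60 = £2677.79.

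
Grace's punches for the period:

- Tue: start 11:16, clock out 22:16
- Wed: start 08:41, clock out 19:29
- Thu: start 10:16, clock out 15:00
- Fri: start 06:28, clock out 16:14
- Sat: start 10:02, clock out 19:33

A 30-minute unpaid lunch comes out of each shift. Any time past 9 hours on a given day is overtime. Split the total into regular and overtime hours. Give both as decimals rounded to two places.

Regular 40.23 hours, overtime 3.08 hours

Tue: 11:16–22:16 = 11 h 0 min; less 30 min break → 10 h 30 min
Wed: 08:41–19:29 = 10 h 48 min; less 30 min break → 10 h 18 min
Thu: 10:16–15:00 = 4 h 44 min; less 30 min break → 4 h 14 min
Fri: 06:28–16:14 = 9 h 46 min; less 30 min break → 9 h 16 min
Sat: 10:02–19:33 = 9 h 31 min; less 30 min break → 9 h 1 min
Tue reg 9 h 0 min / OT 1 h 30 min; Wed reg 9 h 0 min / OT 1 h 18 min; Thu reg 4 h 14 min / OT 0 h 0 min; Fri reg 9 h 0 min / OT 0 h 16 min; Sat reg 9 h 0 min / OT 0 h 1 min.
Totals: regular 40 h 14 min, overtime 3 h 5 min.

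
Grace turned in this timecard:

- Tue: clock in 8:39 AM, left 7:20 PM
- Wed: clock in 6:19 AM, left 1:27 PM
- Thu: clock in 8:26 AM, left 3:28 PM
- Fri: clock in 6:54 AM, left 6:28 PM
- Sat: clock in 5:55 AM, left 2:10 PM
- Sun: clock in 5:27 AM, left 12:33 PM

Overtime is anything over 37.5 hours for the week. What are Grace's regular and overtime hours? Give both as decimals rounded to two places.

Regular 37.50 hours, overtime 14.27 hours

Tue: 8:39 AM–7:20 PM = 10 h 41 min
Wed: 6:19 AM–1:27 PM = 7 h 8 min
Thu: 8:26 AM–3:28 PM = 7 h 2 min
Fri: 6:54 AM–6:28 PM = 11 h 34 min
Sat: 5:55 AM–2:10 PM = 8 h 15 min
Sun: 5:27 AM–12:33 PM = 7 h 6 min
Total worked: 51 h 46 min = 51.77 h.
Threshold 37.5 h → overtime 14 h 16 min, regular 37 h 30 min.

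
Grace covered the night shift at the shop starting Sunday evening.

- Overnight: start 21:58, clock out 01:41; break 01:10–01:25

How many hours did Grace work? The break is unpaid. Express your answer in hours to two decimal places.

Overnight: 21:58 → midnight = 2 h 2 min; midnight → 01:41 = 1 h 41 min; span 3 h 43 min; less 15 min break → 3 h 28 min

3.47 hours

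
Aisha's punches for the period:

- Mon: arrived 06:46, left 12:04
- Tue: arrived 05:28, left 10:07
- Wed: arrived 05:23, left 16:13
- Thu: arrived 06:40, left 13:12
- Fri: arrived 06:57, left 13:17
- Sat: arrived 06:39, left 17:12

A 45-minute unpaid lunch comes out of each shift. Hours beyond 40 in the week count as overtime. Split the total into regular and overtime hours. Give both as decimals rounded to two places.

Mon: 06:46–12:04 = 5 h 18 min; less 45 min break → 4 h 33 min
Tue: 05:28–10:07 = 4 h 39 min; less 45 min break → 3 h 54 min
Wed: 05:23–16:13 = 10 h 50 min; less 45 min break → 10 h 5 min
Thu: 06:40–13:12 = 6 h 32 min; less 45 min break → 5 h 47 min
Fri: 06:57–13:17 = 6 h 20 min; less 45 min break → 5 h 35 min
Sat: 06:39–17:12 = 10 h 33 min; less 45 min break → 9 h 48 min
Total worked: 39 h 42 min = 39.70 h.
Threshold 40 h → overtime 0 h 0 min, regular 39 h 42 min.

Regular 39.70 hours, overtime 0.00 hours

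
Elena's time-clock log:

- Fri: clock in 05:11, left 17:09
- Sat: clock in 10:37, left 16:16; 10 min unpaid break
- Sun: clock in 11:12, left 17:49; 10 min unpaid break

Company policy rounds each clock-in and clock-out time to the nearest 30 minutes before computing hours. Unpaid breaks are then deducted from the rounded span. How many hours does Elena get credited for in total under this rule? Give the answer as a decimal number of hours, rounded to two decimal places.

24.67 hours

Fri: in 05:11→05:00, out 17:09→17:00; 12 h 0 min
Sat: in 10:37→10:30, out 16:16→16:30; 6 h 0 min − 10 min = 5 h 50 min
Sun: in 11:12→11:00, out 17:49→18:00; 7 h 0 min − 10 min = 6 h 50 min
Total credited: 24 h 40 min.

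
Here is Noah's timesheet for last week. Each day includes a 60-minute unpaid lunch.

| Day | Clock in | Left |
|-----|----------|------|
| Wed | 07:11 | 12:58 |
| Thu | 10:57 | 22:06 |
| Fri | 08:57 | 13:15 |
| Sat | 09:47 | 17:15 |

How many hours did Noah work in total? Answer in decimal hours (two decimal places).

24.70 hours

Wed: 07:11–12:58 = 5 h 47 min; less 60 min break → 4 h 47 min
Thu: 10:57–22:06 = 11 h 9 min; less 60 min break → 10 h 9 min
Fri: 08:57–13:15 = 4 h 18 min; less 60 min break → 3 h 18 min
Sat: 09:47–17:15 = 7 h 28 min; less 60 min break → 6 h 28 min
Total: 4 h 47 min + 10 h 9 min + 3 h 18 min + 6 h 28 min = 24 h 42 min.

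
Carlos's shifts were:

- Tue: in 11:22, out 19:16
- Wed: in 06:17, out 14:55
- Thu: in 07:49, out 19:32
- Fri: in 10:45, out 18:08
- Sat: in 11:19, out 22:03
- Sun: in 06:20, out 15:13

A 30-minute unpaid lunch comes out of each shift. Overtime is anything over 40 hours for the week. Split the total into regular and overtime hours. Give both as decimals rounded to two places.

Tue: 11:22–19:16 = 7 h 54 min; less 30 min break → 7 h 24 min
Wed: 06:17–14:55 = 8 h 38 min; less 30 min break → 8 h 8 min
Thu: 07:49–19:32 = 11 h 43 min; less 30 min break → 11 h 13 min
Fri: 10:45–18:08 = 7 h 23 min; less 30 min break → 6 h 53 min
Sat: 11:19–22:03 = 10 h 44 min; less 30 min break → 10 h 14 min
Sun: 06:20–15:13 = 8 h 53 min; less 30 min break → 8 h 23 min
Total worked: 52 h 15 min = 52.25 h.
Threshold 40 h → overtime 12 h 15 min, regular 40 h 0 min.

Regular 40.00 hours, overtime 12.25 hours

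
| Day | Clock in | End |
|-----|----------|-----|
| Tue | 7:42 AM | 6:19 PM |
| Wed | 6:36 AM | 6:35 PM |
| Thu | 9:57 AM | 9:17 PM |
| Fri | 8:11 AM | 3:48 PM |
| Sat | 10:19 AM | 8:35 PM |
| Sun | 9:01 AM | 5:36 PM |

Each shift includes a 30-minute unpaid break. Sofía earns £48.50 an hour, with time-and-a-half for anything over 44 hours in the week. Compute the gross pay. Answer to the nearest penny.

Tue: 7:42 AM–6:19 PM = 10 h 37 min; less 30 min break → 10 h 7 min
Wed: 6:36 AM–6:35 PM = 11 h 59 min; less 30 min break → 11 h 29 min
Thu: 9:57 AM–9:17 PM = 11 h 20 min; less 30 min break → 10 h 50 min
Fri: 8:11 AM–3:48 PM = 7 h 37 min; less 30 min break → 7 h 7 min
Sat: 10:19 AM–8:35 PM = 10 h 16 min; less 30 min break → 9 h 46 min
Sun: 9:01 AM–5:36 PM = 8 h 35 min; less 30 min break → 8 h 5 min
Total worked: 57 h 24 min = 3444 min.
Regular 44 h 0 min = 2640 min at £48.50/h; overtime 13 h 24 min = 804 min at £72.75/h.
Pay = (2640 × £48.50 + 804 × £72.75) ÷ 60 = £3108.85.

£3108.85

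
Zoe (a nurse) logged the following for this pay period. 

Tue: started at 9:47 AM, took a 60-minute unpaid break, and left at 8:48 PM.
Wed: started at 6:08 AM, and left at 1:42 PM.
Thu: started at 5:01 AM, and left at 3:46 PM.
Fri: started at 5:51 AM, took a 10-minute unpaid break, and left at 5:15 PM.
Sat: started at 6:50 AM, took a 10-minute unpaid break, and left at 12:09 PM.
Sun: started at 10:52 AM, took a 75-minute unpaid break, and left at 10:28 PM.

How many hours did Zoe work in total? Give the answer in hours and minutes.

Tue: 9:47 AM–8:48 PM = 11 h 1 min; less 60 min break → 10 h 1 min
Wed: 6:08 AM–1:42 PM = 7 h 34 min
Thu: 5:01 AM–3:46 PM = 10 h 45 min
Fri: 5:51 AM–5:15 PM = 11 h 24 min; less 10 min break → 11 h 14 min
Sat: 6:50 AM–12:09 PM = 5 h 19 min; less 10 min break → 5 h 9 min
Sun: 10:52 AM–10:28 PM = 11 h 36 min; less 75 min break → 10 h 21 min
Total: 10 h 1 min + 7 h 34 min + 10 h 45 min + 11 h 14 min + 5 h 9 min + 10 h 21 min = 55 h 4 min.

55 h 4 min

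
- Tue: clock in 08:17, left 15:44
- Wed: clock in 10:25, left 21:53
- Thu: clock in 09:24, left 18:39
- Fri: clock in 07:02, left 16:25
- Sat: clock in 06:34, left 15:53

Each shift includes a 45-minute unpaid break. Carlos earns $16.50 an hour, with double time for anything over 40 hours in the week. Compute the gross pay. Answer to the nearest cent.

$762.85

Tue: 08:17–15:44 = 7 h 27 min; less 45 min break → 6 h 42 min
Wed: 10:25–21:53 = 11 h 28 min; less 45 min break → 10 h 43 min
Thu: 09:24–18:39 = 9 h 15 min; less 45 min break → 8 h 30 min
Fri: 07:02–16:25 = 9 h 23 min; less 45 min break → 8 h 38 min
Sat: 06:34–15:53 = 9 h 19 min; less 45 min break → 8 h 34 min
Total worked: 43 h 7 min = 2587 min.
Regular 40 h 0 min = 2400 min at $16.50/h; overtime 3 h 7 min = 187 min at $33.00/h.
Pay = (2400 × $16.50 + 187 × $33.00) ÷ 60 = $762.85.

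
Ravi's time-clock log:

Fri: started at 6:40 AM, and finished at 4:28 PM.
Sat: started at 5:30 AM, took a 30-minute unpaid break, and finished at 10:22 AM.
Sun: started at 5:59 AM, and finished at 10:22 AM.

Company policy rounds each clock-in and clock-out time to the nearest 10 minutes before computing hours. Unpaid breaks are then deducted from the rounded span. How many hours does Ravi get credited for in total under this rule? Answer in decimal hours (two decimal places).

Fri: in 6:40 AM→6:40 AM, out 4:28 PM→4:30 PM; 9 h 50 min
Sat: in 5:30 AM→5:30 AM, out 10:22 AM→10:20 AM; 4 h 50 min − 30 min = 4 h 20 min
Sun: in 5:59 AM→6:00 AM, out 10:22 AM→10:20 AM; 4 h 20 min
Total credited: 18 h 30 min.

18.50 hours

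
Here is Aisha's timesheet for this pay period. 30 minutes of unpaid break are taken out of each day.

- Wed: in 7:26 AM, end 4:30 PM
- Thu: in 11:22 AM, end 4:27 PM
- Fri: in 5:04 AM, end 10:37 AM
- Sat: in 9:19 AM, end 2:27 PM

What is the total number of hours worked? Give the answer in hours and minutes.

Wed: 7:26 AM–4:30 PM = 9 h 4 min; less 30 min break → 8 h 34 min
Thu: 11:22 AM–4:27 PM = 5 h 5 min; less 30 min break → 4 h 35 min
Fri: 5:04 AM–10:37 AM = 5 h 33 min; less 30 min break → 5 h 3 min
Sat: 9:19 AM–2:27 PM = 5 h 8 min; less 30 min break → 4 h 38 min
Total: 8 h 34 min + 4 h 35 min + 5 h 3 min + 4 h 38 min = 22 h 50 min.

22 h 50 min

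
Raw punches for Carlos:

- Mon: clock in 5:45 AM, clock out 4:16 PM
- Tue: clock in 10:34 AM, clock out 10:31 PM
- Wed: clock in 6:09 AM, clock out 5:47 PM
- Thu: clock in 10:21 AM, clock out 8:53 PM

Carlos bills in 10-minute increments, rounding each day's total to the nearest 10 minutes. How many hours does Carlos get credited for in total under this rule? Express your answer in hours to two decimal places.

Mon: 5:45 AM–4:16 PM = 10 h 31 min → rounds to 10 h 30 min
Tue: 10:34 AM–10:31 PM = 11 h 57 min → rounds to 12 h 0 min
Wed: 6:09 AM–5:47 PM = 11 h 38 min → rounds to 11 h 40 min
Thu: 10:21 AM–8:53 PM = 10 h 32 min → rounds to 10 h 30 min
Total credited: 44 h 40 min.

44.67 hours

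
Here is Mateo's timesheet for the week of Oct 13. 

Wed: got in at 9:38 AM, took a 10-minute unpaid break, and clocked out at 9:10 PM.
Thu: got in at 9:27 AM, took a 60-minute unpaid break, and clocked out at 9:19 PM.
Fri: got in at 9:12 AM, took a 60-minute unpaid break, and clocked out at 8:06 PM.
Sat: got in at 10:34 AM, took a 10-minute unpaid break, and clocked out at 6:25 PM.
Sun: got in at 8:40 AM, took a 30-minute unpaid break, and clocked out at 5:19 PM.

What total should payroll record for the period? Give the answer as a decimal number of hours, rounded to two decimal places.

47.97 hours

Wed: 9:38 AM–9:10 PM = 11 h 32 min; less 10 min break → 11 h 22 min
Thu: 9:27 AM–9:19 PM = 11 h 52 min; less 60 min break → 10 h 52 min
Fri: 9:12 AM–8:06 PM = 10 h 54 min; less 60 min break → 9 h 54 min
Sat: 10:34 AM–6:25 PM = 7 h 51 min; less 10 min break → 7 h 41 min
Sun: 8:40 AM–5:19 PM = 8 h 39 min; less 30 min break → 8 h 9 min
Total: 11 h 22 min + 10 h 52 min + 9 h 54 min + 7 h 41 min + 8 h 9 min = 47 h 58 min.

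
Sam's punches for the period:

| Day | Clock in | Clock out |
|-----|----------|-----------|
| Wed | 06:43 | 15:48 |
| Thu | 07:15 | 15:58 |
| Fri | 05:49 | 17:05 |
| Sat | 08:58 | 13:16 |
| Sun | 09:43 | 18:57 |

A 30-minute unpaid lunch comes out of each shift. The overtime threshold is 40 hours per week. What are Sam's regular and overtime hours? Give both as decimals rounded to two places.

Regular 40.00 hours, overtime 0.10 hours

Wed: 06:43–15:48 = 9 h 5 min; less 30 min break → 8 h 35 min
Thu: 07:15–15:58 = 8 h 43 min; less 30 min break → 8 h 13 min
Fri: 05:49–17:05 = 11 h 16 min; less 30 min break → 10 h 46 min
Sat: 08:58–13:16 = 4 h 18 min; less 30 min break → 3 h 48 min
Sun: 09:43–18:57 = 9 h 14 min; less 30 min break → 8 h 44 min
Total worked: 40 h 6 min = 40.10 h.
Threshold 40 h → overtime 0 h 6 min, regular 40 h 0 min.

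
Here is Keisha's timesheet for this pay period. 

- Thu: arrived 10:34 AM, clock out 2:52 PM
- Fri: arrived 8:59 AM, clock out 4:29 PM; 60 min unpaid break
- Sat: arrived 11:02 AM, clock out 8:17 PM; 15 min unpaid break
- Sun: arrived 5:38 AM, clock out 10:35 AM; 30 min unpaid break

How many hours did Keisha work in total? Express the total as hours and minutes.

24 h 15 min

Thu: 10:34 AM–2:52 PM = 4 h 18 min
Fri: 8:59 AM–4:29 PM = 7 h 30 min; less 60 min break → 6 h 30 min
Sat: 11:02 AM–8:17 PM = 9 h 15 min; less 15 min break → 9 h 0 min
Sun: 5:38 AM–10:35 AM = 4 h 57 min; less 30 min break → 4 h 27 min
Total: 4 h 18 min + 6 h 30 min + 9 h 0 min + 4 h 27 min = 24 h 15 min.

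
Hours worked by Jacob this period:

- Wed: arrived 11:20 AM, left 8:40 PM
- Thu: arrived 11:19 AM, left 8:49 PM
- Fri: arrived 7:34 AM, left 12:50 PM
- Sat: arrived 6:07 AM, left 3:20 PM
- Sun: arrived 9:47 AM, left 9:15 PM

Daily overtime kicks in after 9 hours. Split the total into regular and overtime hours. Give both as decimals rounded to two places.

Regular 41.27 hours, overtime 3.52 hours

Wed: 11:20 AM–8:40 PM = 9 h 20 min
Thu: 11:19 AM–8:49 PM = 9 h 30 min
Fri: 7:34 AM–12:50 PM = 5 h 16 min
Sat: 6:07 AM–3:20 PM = 9 h 13 min
Sun: 9:47 AM–9:15 PM = 11 h 28 min
Wed reg 9 h 0 min / OT 0 h 20 min; Thu reg 9 h 0 min / OT 0 h 30 min; Fri reg 5 h 16 min / OT 0 h 0 min; Sat reg 9 h 0 min / OT 0 h 13 min; Sun reg 9 h 0 min / OT 2 h 28 min.
Totals: regular 41 h 16 min, overtime 3 h 31 min.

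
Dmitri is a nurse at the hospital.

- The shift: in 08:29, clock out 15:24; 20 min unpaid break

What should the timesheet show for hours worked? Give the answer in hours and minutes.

The shift: 08:29–15:24 = 6 h 55 min; less 20 min break → 6 h 35 min

6 h 35 min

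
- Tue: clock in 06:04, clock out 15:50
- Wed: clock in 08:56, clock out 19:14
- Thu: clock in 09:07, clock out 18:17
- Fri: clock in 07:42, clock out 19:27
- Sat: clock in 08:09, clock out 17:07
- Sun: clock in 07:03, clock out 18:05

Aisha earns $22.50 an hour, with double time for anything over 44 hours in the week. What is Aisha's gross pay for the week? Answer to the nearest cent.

$1754.25

Tue: 06:04–15:50 = 9 h 46 min
Wed: 08:56–19:14 = 10 h 18 min
Thu: 09:07–18:17 = 9 h 10 min
Fri: 07:42–19:27 = 11 h 45 min
Sat: 08:09–17:07 = 8 h 58 min
Sun: 07:03–18:05 = 11 h 2 min
Total worked: 60 h 59 min = 3659 min.
Regular 44 h 0 min = 2640 min at $22.50/h; overtime 16 h 59 min = 1019 min at $45.00/h.
Pay = (2640 × $22.50 + 1019 × $45.00) ÷ 60 = $1754.25.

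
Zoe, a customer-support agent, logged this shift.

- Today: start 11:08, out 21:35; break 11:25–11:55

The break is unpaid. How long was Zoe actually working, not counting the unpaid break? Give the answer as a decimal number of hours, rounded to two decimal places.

Today: 11:08–21:35 = 10 h 27 min; less 30 min break → 9 h 57 min

9.95 hours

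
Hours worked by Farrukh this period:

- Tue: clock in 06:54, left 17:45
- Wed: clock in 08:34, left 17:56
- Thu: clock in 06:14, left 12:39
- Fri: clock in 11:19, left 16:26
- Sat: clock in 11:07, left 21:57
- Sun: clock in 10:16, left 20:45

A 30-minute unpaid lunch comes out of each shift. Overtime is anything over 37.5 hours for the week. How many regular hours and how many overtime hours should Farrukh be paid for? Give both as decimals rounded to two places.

Tue: 06:54–17:45 = 10 h 51 min; less 30 min break → 10 h 21 min
Wed: 08:34–17:56 = 9 h 22 min; less 30 min break → 8 h 52 min
Thu: 06:14–12:39 = 6 h 25 min; less 30 min break → 5 h 55 min
Fri: 11:19–16:26 = 5 h 7 min; less 30 min break → 4 h 37 min
Sat: 11:07–21:57 = 10 h 50 min; less 30 min break → 10 h 20 min
Sun: 10:16–20:45 = 10 h 29 min; less 30 min break → 9 h 59 min
Total worked: 50 h 4 min = 50.07 h.
Threshold 37.5 h → overtime 12 h 34 min, regular 37 h 30 min.

Regular 37.50 hours, overtime 12.57 hours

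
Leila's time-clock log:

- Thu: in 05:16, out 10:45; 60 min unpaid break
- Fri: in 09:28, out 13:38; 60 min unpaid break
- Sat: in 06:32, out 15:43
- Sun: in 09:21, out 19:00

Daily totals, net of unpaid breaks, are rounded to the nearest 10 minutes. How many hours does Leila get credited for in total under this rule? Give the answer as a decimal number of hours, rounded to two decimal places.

26.50 hours

Thu: 05:16–10:45 = 5 h 29 min − 60 min = 4 h 29 min → rounds to 4 h 30 min
Fri: 09:28–13:38 = 4 h 10 min − 60 min = 3 h 10 min → rounds to 3 h 10 min
Sat: 06:32–15:43 = 9 h 11 min → rounds to 9 h 10 min
Sun: 09:21–19:00 = 9 h 39 min → rounds to 9 h 40 min
Total credited: 26 h 30 min.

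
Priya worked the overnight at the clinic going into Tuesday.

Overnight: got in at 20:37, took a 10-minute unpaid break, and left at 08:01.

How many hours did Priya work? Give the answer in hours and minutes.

Overnight: 20:37 → midnight = 3 h 23 min; midnight → 08:01 = 8 h 1 min; span 11 h 24 min; less 10 min break → 11 h 14 min

11 h 14 min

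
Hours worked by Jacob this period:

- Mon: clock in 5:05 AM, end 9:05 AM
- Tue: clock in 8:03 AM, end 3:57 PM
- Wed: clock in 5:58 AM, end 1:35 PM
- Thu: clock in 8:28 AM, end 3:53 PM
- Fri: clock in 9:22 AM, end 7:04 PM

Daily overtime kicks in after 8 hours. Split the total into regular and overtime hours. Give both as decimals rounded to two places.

Regular 34.93 hours, overtime 1.70 hours

Mon: 5:05 AM–9:05 AM = 4 h 0 min
Tue: 8:03 AM–3:57 PM = 7 h 54 min
Wed: 5:58 AM–1:35 PM = 7 h 37 min
Thu: 8:28 AM–3:53 PM = 7 h 25 min
Fri: 9:22 AM–7:04 PM = 9 h 42 min
Mon reg 4 h 0 min / OT 0 h 0 min; Tue reg 7 h 54 min / OT 0 h 0 min; Wed reg 7 h 37 min / OT 0 h 0 min; Thu reg 7 h 25 min / OT 0 h 0 min; Fri reg 8 h 0 min / OT 1 h 42 min.
Totals: regular 34 h 56 min, overtime 1 h 42 min.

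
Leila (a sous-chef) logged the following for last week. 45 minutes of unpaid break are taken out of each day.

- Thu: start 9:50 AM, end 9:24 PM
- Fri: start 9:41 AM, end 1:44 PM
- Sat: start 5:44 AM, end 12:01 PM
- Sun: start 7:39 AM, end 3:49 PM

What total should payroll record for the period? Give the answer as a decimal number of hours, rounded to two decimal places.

Thu: 9:50 AM–9:24 PM = 11 h 34 min; less 45 min break → 10 h 49 min
Fri: 9:41 AM–1:44 PM = 4 h 3 min; less 45 min break → 3 h 18 min
Sat: 5:44 AM–12:01 PM = 6 h 17 min; less 45 min break → 5 h 32 min
Sun: 7:39 AM–3:49 PM = 8 h 10 min; less 45 min break → 7 h 25 min
Total: 10 h 49 min + 3 h 18 min + 5 h 32 min + 7 h 25 min = 27 h 4 min.

27.07 hours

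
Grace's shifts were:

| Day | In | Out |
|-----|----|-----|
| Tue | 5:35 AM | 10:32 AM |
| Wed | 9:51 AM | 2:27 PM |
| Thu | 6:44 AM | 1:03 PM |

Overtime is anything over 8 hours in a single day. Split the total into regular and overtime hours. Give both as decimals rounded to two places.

Tue: 5:35 AM–10:32 AM = 4 h 57 min
Wed: 9:51 AM–2:27 PM = 4 h 36 min
Thu: 6:44 AM–1:03 PM = 6 h 19 min
Tue reg 4 h 57 min / OT 0 h 0 min; Wed reg 4 h 36 min / OT 0 h 0 min; Thu reg 6 h 19 min / OT 0 h 0 min.
Totals: regular 15 h 52 min, overtime 0 h 0 min.

Regular 15.87 hours, overtime 0.00 hours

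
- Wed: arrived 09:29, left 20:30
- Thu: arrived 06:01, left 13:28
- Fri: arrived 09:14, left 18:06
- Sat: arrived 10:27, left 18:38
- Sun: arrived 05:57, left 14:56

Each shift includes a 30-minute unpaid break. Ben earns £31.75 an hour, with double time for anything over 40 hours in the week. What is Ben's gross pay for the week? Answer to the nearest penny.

£1397.00

Wed: 09:29–20:30 = 11 h 1 min; less 30 min break → 10 h 31 min
Thu: 06:01–13:28 = 7 h 27 min; less 30 min break → 6 h 57 min
Fri: 09:14–18:06 = 8 h 52 min; less 30 min break → 8 h 22 min
Sat: 10:27–18:38 = 8 h 11 min; less 30 min break → 7 h 41 min
Sun: 05:57–14:56 = 8 h 59 min; less 30 min break → 8 h 29 min
Total worked: 42 h 0 min = 2520 min.
Regular 40 h 0 min = 2400 min at £31.75/h; overtime 2 h 0 min = 120 min at £63.50/h.
Pay = (2400 × £31.75 + 120 × £63.50) ÷ 60 = £1397.00.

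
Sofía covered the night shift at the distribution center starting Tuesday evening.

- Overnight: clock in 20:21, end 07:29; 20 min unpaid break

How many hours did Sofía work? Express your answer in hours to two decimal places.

Overnight: 20:21 → midnight = 3 h 39 min; midnight → 07:29 = 7 h 29 min; span 11 h 8 min; less 20 min break → 10 h 48 min

10.80 hours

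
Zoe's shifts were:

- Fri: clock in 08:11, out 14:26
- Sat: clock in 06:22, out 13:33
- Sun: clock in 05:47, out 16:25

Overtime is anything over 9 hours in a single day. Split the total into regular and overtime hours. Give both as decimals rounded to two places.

Regular 22.43 hours, overtime 1.63 hours

Fri: 08:11–14:26 = 6 h 15 min
Sat: 06:22–13:33 = 7 h 11 min
Sun: 05:47–16:25 = 10 h 38 min
Fri reg 6 h 15 min / OT 0 h 0 min; Sat reg 7 h 11 min / OT 0 h 0 min; Sun reg 9 h 0 min / OT 1 h 38 min.
Totals: regular 22 h 26 min, overtime 1 h 38 min.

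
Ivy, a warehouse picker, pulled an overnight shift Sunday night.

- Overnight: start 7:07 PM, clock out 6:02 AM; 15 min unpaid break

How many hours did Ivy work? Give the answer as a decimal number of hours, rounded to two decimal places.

10.67 hours

Overnight: 7:07 PM → midnight = 4 h 53 min; midnight → 6:02 AM = 6 h 2 min; span 10 h 55 min; less 15 min break → 10 h 40 min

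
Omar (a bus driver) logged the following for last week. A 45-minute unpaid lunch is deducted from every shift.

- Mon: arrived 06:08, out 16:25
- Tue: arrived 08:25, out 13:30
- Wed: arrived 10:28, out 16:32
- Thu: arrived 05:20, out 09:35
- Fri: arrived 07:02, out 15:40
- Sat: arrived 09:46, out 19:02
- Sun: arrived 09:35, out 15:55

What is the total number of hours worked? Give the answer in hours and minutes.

Mon: 06:08–16:25 = 10 h 17 min; less 45 min break → 9 h 32 min
Tue: 08:25–13:30 = 5 h 5 min; less 45 min break → 4 h 20 min
Wed: 10:28–16:32 = 6 h 4 min; less 45 min break → 5 h 19 min
Thu: 05:20–09:35 = 4 h 15 min; less 45 min break → 3 h 30 min
Fri: 07:02–15:40 = 8 h 38 min; less 45 min break → 7 h 53 min
Sat: 09:46–19:02 = 9 h 16 min; less 45 min break → 8 h 31 min
Sun: 09:35–15:55 = 6 h 20 min; less 45 min break → 5 h 35 min
Total: 9 h 32 min + 4 h 20 min + 5 h 19 min + 3 h 30 min + 7 h 53 min + 8 h 31 min + 5 h 35 min = 44 h 40 min.

44 h 40 min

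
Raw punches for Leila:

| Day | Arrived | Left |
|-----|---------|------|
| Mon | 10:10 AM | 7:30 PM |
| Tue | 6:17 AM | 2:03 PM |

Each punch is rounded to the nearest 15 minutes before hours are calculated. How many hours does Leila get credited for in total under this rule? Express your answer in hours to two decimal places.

17.00 hours

Mon: in 10:10 AM→10:15 AM, out 7:30 PM→7:30 PM; 9 h 15 min
Tue: in 6:17 AM→6:15 AM, out 2:03 PM→2:00 PM; 7 h 45 min
Total credited: 17 h 0 min.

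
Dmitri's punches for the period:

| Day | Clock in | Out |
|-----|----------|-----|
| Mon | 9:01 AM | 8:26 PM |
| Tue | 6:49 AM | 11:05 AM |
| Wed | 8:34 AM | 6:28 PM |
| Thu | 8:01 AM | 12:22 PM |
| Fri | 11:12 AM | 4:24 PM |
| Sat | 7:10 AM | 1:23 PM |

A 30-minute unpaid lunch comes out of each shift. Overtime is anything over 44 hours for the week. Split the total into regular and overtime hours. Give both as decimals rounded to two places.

Regular 38.35 hours, overtime 0.00 hours

Mon: 9:01 AM–8:26 PM = 11 h 25 min; less 30 min break → 10 h 55 min
Tue: 6:49 AM–11:05 AM = 4 h 16 min; less 30 min break → 3 h 46 min
Wed: 8:34 AM–6:28 PM = 9 h 54 min; less 30 min break → 9 h 24 min
Thu: 8:01 AM–12:22 PM = 4 h 21 min; less 30 min break → 3 h 51 min
Fri: 11:12 AM–4:24 PM = 5 h 12 min; less 30 min break → 4 h 42 min
Sat: 7:10 AM–1:23 PM = 6 h 13 min; less 30 min break → 5 h 43 min
Total worked: 38 h 21 min = 38.35 h.
Threshold 44 h → overtime 0 h 0 min, regular 38 h 21 min.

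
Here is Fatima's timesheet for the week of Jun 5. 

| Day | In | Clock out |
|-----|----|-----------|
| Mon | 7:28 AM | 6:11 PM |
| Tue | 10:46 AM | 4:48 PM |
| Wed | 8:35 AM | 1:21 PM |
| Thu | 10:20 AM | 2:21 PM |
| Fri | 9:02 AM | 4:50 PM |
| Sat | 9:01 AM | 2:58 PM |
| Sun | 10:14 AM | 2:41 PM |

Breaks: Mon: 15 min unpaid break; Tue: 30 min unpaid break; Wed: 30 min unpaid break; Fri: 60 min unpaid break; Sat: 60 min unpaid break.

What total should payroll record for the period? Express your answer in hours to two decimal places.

Mon: 7:28 AM–6:11 PM = 10 h 43 min; less 15 min break → 10 h 28 min
Tue: 10:46 AM–4:48 PM = 6 h 2 min; less 30 min break → 5 h 32 min
Wed: 8:35 AM–1:21 PM = 4 h 46 min; less 30 min break → 4 h 16 min
Thu: 10:20 AM–2:21 PM = 4 h 1 min
Fri: 9:02 AM–4:50 PM = 7 h 48 min; less 60 min break → 6 h 48 min
Sat: 9:01 AM–2:58 PM = 5 h 57 min; less 60 min break → 4 h 57 min
Sun: 10:14 AM–2:41 PM = 4 h 27 min
Total: 10 h 28 min + 5 h 32 min + 4 h 16 min + 4 h 1 min + 6 h 48 min + 4 h 57 min + 4 h 27 min = 40 h 29 min.

40.48 hours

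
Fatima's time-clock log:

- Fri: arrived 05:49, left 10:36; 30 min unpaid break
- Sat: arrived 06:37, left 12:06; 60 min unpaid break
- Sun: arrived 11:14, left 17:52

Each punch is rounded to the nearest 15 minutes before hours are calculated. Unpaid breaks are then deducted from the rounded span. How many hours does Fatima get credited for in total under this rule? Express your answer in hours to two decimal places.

Fri: in 05:49→05:45, out 10:36→10:30; 4 h 45 min − 30 min = 4 h 15 min
Sat: in 06:37→06:30, out 12:06→12:00; 5 h 30 min − 60 min = 4 h 30 min
Sun: in 11:14→11:15, out 17:52→17:45; 6 h 30 min
Total credited: 15 h 15 min.

15.25 hours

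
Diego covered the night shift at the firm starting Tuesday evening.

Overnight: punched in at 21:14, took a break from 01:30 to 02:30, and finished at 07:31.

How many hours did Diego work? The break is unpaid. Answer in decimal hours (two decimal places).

9.28 hours

Overnight: 21:14 → midnight = 2 h 46 min; midnight → 07:31 = 7 h 31 min; span 10 h 17 min; less 60 min break → 9 h 17 min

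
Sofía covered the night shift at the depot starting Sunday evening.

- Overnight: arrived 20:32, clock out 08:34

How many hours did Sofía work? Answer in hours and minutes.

Overnight: 20:32 → midnight = 3 h 28 min; midnight → 08:34 = 8 h 34 min; span 12 h 2 min

12 h 2 min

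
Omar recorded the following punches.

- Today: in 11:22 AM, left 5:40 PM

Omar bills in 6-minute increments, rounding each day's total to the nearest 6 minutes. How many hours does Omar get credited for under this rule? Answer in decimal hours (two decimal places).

Today: 11:22 AM–5:40 PM = 6 h 18 min → rounds to 6 h 18 min

6.30 hours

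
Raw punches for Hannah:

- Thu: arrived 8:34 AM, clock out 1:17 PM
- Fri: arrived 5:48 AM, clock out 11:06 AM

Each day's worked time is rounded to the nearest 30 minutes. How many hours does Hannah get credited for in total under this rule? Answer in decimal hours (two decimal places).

10.00 hours

Thu: 8:34 AM–1:17 PM = 4 h 43 min → rounds to 4 h 30 min
Fri: 5:48 AM–11:06 AM = 5 h 18 min → rounds to 5 h 30 min
Total credited: 10 h 0 min.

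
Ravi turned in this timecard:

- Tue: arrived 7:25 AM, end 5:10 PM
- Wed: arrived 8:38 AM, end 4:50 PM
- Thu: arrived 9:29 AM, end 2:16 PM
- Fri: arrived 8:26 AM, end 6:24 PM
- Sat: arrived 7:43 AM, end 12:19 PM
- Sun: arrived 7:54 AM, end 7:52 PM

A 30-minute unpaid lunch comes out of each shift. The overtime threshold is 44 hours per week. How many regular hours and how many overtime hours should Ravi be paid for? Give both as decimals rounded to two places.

Regular 44.00 hours, overtime 2.27 hours

Tue: 7:25 AM–5:10 PM = 9 h 45 min; less 30 min break → 9 h 15 min
Wed: 8:38 AM–4:50 PM = 8 h 12 min; less 30 min break → 7 h 42 min
Thu: 9:29 AM–2:16 PM = 4 h 47 min; less 30 min break → 4 h 17 min
Fri: 8:26 AM–6:24 PM = 9 h 58 min; less 30 min break → 9 h 28 min
Sat: 7:43 AM–12:19 PM = 4 h 36 min; less 30 min break → 4 h 6 min
Sun: 7:54 AM–7:52 PM = 11 h 58 min; less 30 min break → 11 h 28 min
Total worked: 46 h 16 min = 46.27 h.
Threshold 44 h → overtime 2 h 16 min, regular 44 h 0 min.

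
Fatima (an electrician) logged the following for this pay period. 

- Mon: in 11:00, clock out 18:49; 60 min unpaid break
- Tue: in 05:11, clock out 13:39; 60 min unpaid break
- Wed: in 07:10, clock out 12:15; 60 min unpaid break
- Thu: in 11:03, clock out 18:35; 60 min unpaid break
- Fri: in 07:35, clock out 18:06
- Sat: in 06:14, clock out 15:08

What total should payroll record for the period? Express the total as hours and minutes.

Mon: 11:00–18:49 = 7 h 49 min; less 60 min break → 6 h 49 min
Tue: 05:11–13:39 = 8 h 28 min; less 60 min break → 7 h 28 min
Wed: 07:10–12:15 = 5 h 5 min; less 60 min break → 4 h 5 min
Thu: 11:03–18:35 = 7 h 32 min; less 60 min break → 6 h 32 min
Fri: 07:35–18:06 = 10 h 31 min
Sat: 06:14–15:08 = 8 h 54 min
Total: 6 h 49 min + 7 h 28 min + 4 h 5 min + 6 h 32 min + 10 h 31 min + 8 h 54 min = 44 h 19 min.

44 h 19 min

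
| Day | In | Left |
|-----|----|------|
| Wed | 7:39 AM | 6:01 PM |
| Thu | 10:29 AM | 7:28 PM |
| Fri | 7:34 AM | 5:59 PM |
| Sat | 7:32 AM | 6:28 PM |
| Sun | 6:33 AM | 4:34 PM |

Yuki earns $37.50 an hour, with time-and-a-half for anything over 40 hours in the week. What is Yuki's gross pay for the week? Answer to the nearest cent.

Wed: 7:39 AM–6:01 PM = 10 h 22 min
Thu: 10:29 AM–7:28 PM = 8 h 59 min
Fri: 7:34 AM–5:59 PM = 10 h 25 min
Sat: 7:32 AM–6:28 PM = 10 h 56 min
Sun: 6:33 AM–4:34 PM = 10 h 1 min
Total worked: 50 h 43 min = 3043 min.
Regular 40 h 0 min = 2400 min at $37.50/h; overtime 10 h 43 min = 643 min at $56.25/h.
Pay = (2400 × $37.50 + 643 × $56.25) ÷ 60 = $2102.81.

$2102.81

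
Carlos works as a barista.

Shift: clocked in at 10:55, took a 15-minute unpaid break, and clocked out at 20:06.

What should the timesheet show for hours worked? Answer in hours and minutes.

Shift: 10:55–20:06 = 9 h 11 min; less 15 min break → 8 h 56 min

8 h 56 min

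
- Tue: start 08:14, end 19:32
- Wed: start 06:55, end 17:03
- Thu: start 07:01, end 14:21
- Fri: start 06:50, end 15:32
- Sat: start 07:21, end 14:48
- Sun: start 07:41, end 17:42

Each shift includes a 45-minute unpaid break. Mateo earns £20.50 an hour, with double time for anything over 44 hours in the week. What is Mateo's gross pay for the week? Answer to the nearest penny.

£1165.77

Tue: 08:14–19:32 = 11 h 18 min; less 45 min break → 10 h 33 min
Wed: 06:55–17:03 = 10 h 8 min; less 45 min break → 9 h 23 min
Thu: 07:01–14:21 = 7 h 20 min; less 45 min break → 6 h 35 min
Fri: 06:50–15:32 = 8 h 42 min; less 45 min break → 7 h 57 min
Sat: 07:21–14:48 = 7 h 27 min; less 45 min break → 6 h 42 min
Sun: 07:41–17:42 = 10 h 1 min; less 45 min break → 9 h 16 min
Total worked: 50 h 26 min = 3026 min.
Regular 44 h 0 min = 2640 min at £20.50/h; overtime 6 h 26 min = 386 min at £41.00/h.
Pay = (2640 × £20.50 + 386 × £41.00) ÷ 60 = £1165.77.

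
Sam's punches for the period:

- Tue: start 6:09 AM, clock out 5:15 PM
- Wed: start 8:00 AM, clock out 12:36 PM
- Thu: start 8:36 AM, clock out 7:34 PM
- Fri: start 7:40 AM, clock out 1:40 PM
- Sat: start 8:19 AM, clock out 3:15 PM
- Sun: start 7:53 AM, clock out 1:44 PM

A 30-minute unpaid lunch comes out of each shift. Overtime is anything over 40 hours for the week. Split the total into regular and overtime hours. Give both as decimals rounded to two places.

Tue: 6:09 AM–5:15 PM = 11 h 6 min; less 30 min break → 10 h 36 min
Wed: 8:00 AM–12:36 PM = 4 h 36 min; less 30 min break → 4 h 6 min
Thu: 8:36 AM–7:34 PM = 10 h 58 min; less 30 min break → 10 h 28 min
Fri: 7:40 AM–1:40 PM = 6 h 0 min; less 30 min break → 5 h 30 min
Sat: 8:19 AM–3:15 PM = 6 h 56 min; less 30 min break → 6 h 26 min
Sun: 7:53 AM–1:44 PM = 5 h 51 min; less 30 min break → 5 h 21 min
Total worked: 42 h 27 min = 42.45 h.
Threshold 40 h → overtime 2 h 27 min, regular 40 h 0 min.

Regular 40.00 hours, overtime 2.45 hours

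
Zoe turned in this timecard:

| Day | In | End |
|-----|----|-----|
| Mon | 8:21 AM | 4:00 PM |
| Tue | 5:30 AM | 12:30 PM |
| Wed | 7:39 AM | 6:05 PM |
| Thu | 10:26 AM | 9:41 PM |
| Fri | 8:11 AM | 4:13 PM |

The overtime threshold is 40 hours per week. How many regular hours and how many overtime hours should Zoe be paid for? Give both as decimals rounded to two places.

Mon: 8:21 AM–4:00 PM = 7 h 39 min
Tue: 5:30 AM–12:30 PM = 7 h 0 min
Wed: 7:39 AM–6:05 PM = 10 h 26 min
Thu: 10:26 AM–9:41 PM = 11 h 15 min
Fri: 8:11 AM–4:13 PM = 8 h 2 min
Total worked: 44 h 22 min = 44.37 h.
Threshold 40 h → overtime 4 h 22 min, regular 40 h 0 min.

Regular 40.00 hours, overtime 4.37 hours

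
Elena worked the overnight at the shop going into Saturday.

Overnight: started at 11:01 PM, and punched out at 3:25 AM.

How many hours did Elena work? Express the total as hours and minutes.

Overnight: 11:01 PM → midnight = 0 h 59 min; midnight → 3:25 AM = 3 h 25 min; span 4 h 24 min

4 h 24 min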